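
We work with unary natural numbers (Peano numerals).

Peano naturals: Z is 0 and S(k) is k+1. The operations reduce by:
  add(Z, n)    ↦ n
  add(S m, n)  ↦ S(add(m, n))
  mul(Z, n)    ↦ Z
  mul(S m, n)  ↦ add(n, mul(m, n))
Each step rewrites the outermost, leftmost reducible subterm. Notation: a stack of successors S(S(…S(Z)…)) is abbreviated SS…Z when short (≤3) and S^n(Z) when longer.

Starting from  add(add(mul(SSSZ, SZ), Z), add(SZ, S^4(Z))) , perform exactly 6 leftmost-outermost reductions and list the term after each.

Answer: after 6 steps: S(add(add(add(SZ, mul(SZ, SZ)), Z), add(SZ, S^4(Z))))

Reduction:
  start: add(add(mul(SSSZ, SZ), Z), add(SZ, S^4(Z)))
  [1] add(add(add(SZ, mul(SSZ, SZ)), Z), add(SZ, S^4(Z)))
  [2] add(add(S(add(Z, mul(SSZ, SZ))), Z), add(SZ, S^4(Z)))
  [3] add(S(add(add(Z, mul(SSZ, SZ)), Z)), add(SZ, S^4(Z)))
  [4] S(add(add(add(Z, mul(SSZ, SZ)), Z), add(SZ, S^4(Z))))
  [5] S(add(add(mul(SSZ, SZ), Z), add(SZ, S^4(Z))))
  [6] S(add(add(add(SZ, mul(SZ, SZ)), Z), add(SZ, S^4(Z))))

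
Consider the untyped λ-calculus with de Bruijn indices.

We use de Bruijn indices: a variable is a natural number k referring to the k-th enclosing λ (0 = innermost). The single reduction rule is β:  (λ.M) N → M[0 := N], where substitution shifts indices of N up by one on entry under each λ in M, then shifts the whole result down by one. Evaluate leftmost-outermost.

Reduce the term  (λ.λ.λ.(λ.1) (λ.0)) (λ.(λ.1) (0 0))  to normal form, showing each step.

Answer: normal form = λ.λ.0  (in 2 steps)

Working:
  start: (λ.λ.λ.(λ.1) (λ.0)) (λ.(λ.1) (0 0))
  step 1: λ.λ.(λ.1) (λ.0)
  step 2: λ.λ.0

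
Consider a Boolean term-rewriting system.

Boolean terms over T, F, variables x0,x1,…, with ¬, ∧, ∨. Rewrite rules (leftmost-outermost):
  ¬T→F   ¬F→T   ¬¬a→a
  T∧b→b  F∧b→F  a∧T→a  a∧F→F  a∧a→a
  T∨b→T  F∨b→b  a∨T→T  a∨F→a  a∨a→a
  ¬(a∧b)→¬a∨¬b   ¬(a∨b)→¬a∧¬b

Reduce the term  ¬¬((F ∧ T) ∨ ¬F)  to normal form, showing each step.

  start: ¬¬((F ∧ T) ∨ ¬F)
  [1] (F ∧ T) ∨ ¬F
  [2] F ∨ ¬F
  [3] ¬F
  [4] T

Answer: normal form = T  (in 4 steps)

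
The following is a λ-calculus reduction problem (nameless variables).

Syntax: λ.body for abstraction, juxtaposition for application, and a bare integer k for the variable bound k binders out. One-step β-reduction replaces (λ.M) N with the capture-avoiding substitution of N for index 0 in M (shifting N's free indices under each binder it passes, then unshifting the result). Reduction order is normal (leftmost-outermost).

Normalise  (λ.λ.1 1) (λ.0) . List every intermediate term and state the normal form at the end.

Answer: normal form = λ.λ.0  (in 2 steps)

Derivation:
  start: (λ.λ.1 1) (λ.0)
  [1] λ.(λ.0) (λ.0)
  [2] λ.λ.0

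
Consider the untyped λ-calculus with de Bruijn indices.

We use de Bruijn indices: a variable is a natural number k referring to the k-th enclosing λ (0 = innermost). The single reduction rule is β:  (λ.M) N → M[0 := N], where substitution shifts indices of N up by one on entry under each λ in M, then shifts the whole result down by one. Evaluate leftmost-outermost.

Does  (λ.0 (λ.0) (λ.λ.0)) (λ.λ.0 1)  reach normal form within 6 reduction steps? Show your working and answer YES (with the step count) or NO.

  start: (λ.0 (λ.0) (λ.λ.0)) (λ.λ.0 1)
  →1  (λ.λ.0 1) (λ.0) (λ.λ.0)
  →2  (λ.0 (λ.0)) (λ.λ.0)
  →3  (λ.λ.0) (λ.0)
  →4  λ.0

Answer: YES — reaches normal form λ.0 in 4 ≤ 6 steps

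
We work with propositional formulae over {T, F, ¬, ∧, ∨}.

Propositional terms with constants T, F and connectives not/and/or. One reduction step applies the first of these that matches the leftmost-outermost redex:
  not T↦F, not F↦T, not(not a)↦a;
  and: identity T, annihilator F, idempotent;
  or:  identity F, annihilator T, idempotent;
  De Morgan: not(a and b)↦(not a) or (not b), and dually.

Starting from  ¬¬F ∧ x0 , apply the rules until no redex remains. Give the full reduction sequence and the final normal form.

  start: ¬¬F ∧ x0
  →1  F ∧ x0
  →2  F

Answer: normal form = F  (in 2 steps)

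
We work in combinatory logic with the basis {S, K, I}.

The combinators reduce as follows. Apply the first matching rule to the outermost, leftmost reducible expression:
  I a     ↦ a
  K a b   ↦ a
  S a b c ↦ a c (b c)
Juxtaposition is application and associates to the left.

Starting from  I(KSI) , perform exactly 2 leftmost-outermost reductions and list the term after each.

  start: I(KSI)
  [1] KSI
  [2] S

Answer: after 2 steps: S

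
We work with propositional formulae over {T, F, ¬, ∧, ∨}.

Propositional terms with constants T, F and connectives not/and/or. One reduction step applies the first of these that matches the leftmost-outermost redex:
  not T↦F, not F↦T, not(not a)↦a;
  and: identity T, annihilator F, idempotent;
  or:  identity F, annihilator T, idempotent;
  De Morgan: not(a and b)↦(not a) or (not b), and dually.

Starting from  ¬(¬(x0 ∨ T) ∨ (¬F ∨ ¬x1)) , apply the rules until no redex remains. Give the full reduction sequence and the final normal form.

  start: ¬(¬(x0 ∨ T) ∨ (¬F ∨ ¬x1))
  →1  ¬¬(x0 ∨ T) ∧ ¬(¬F ∨ ¬x1)
  →2  (x0 ∨ T) ∧ ¬(¬F ∨ ¬x1)
  →3  T ∧ ¬(¬F ∨ ¬x1)
  →4  ¬(¬F ∨ ¬x1)
  →5  ¬¬F ∧ ¬¬x1
  →6  F ∧ ¬¬x1
  →7  F

Answer: normal form = F  (in 7 steps)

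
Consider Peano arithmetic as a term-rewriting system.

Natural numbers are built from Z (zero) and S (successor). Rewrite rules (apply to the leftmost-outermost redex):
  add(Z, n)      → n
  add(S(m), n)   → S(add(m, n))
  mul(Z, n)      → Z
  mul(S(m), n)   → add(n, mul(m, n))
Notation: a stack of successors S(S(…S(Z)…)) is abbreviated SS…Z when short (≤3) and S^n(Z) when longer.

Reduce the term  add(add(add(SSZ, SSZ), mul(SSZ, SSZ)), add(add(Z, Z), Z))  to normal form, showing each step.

Answer: normal form = S^8(Z)  (in 28 steps)

Reduction:
  start: add(add(add(SSZ, SSZ), mul(SSZ, SSZ)), add(add(Z, Z), Z))
  step 1: add(add(S(add(SZ, SSZ)), mul(SSZ, SSZ)), add(add(Z, Z), Z))
  step 2: add(S(add(add(SZ, SSZ), mul(SSZ, SSZ))), add(add(Z, Z), Z))
  step 3: S(add(add(add(SZ, SSZ), mul(SSZ, SSZ)), add(add(Z, Z), Z)))
  step 4: S(add(add(S(add(Z, SSZ)), mul(SSZ, SSZ)), add(add(Z, Z), Z)))
  step 5: S(add(S(add(add(Z, SSZ), mul(SSZ, SSZ))), add(add(Z, Z), Z)))
  step 6: S(S(add(add(add(Z, SSZ), mul(SSZ, SSZ)), add(add(Z, Z), Z))))
  step 7: S(S(add(add(SSZ, mul(SSZ, SSZ)), add(add(Z, Z), Z))))
  step 8: S(S(add(S(add(SZ, mul(SSZ, SSZ))), add(add(Z, Z), Z))))
  step 9: S(S(S(add(add(SZ, mul(SSZ, SSZ)), add(add(Z, Z), Z)))))
  step 10: S(S(S(add(S(add(Z, mul(SSZ, SSZ))), add(add(Z, Z), Z)))))
  step 11: S(S(S(S(add(add(Z, mul(SSZ, SSZ)), add(add(Z, Z), Z))))))
  step 12: S(S(S(S(add(mul(SSZ, SSZ), add(add(Z, Z), Z))))))
  step 13: S(S(S(S(add(add(SSZ, mul(SZ, SSZ)), add(add(Z, Z), Z))))))
  step 14: S(S(S(S(add(S(add(SZ, mul(SZ, SSZ))), add(add(Z, Z), Z))))))
  step 15: S(S(S(S(S(add(add(SZ, mul(SZ, SSZ)), add(add(Z, Z), Z)))))))
  step 16: S(S(S(S(S(add(S(add(Z, mul(SZ, SSZ))), add(add(Z, Z), Z)))))))
  step 17: S(S(S(S(S(S(add(add(Z, mul(SZ, SSZ)), add(add(Z, Z), Z))))))))
  step 18: S(S(S(S(S(S(add(mul(SZ, SSZ), add(add(Z, Z), Z))))))))
  step 19: S(S(S(S(S(S(add(add(SSZ, mul(Z, SSZ)), add(add(Z, Z), Z))))))))
  step 20: S(S(S(S(S(S(add(S(add(SZ, mul(Z, SSZ))), add(add(Z, Z), Z))))))))
  step 21: S(S(S(S(S(S(S(add(add(SZ, mul(Z, SSZ)), add(add(Z, Z), Z)))))))))
  step 22: S(S(S(S(S(S(S(add(S(add(Z, mul(Z, SSZ))), add(add(Z, Z), Z)))))))))
  step 23: S(S(S(S(S(S(S(S(add(add(Z, mul(Z, SSZ)), add(add(Z, Z), Z))))))))))
  step 24: S(S(S(S(S(S(S(S(add(mul(Z, SSZ), add(add(Z, Z), Z))))))))))
  step 25: S(S(S(S(S(S(S(S(add(Z, add(add(Z, Z), Z))))))))))
  step 26: S(S(S(S(S(S(S(S(add(add(Z, Z), Z)))))))))
  step 27: S(S(S(S(S(S(S(S(add(Z, Z)))))))))
  step 28: S^8(Z)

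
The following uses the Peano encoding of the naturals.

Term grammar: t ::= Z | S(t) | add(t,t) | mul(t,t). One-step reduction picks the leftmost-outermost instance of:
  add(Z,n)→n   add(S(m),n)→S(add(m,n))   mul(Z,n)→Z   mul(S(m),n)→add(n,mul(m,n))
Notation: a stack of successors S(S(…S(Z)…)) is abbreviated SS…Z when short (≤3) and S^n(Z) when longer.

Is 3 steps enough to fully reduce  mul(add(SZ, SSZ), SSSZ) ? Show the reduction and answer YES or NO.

Answer: NO — after 3 steps the term is S(add(SSZ, mul(add(Z, SSZ), SSSZ))), not yet normal

Working:
  start: mul(add(SZ, SSZ), SSSZ)
  →1  mul(S(add(Z, SSZ)), SSSZ)
  →2  add(SSSZ, mul(add(Z, SSZ), SSSZ))
  →3  S(add(SSZ, mul(add(Z, SSZ), SSSZ)))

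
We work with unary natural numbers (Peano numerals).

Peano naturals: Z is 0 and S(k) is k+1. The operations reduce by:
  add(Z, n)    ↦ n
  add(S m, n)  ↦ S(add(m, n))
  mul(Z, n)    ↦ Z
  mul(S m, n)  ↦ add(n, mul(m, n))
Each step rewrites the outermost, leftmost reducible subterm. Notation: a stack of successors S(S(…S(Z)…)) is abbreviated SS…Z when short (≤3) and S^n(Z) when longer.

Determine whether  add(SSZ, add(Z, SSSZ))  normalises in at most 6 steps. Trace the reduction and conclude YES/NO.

Answer: YES — reaches normal form S^5(Z) in 4 ≤ 6 steps

Working:
  start: add(SSZ, add(Z, SSSZ))
  [1] S(add(SZ, add(Z, SSSZ)))
  [2] S(S(add(Z, add(Z, SSSZ))))
  [3] S(S(add(Z, SSSZ)))
  [4] S^5(Z)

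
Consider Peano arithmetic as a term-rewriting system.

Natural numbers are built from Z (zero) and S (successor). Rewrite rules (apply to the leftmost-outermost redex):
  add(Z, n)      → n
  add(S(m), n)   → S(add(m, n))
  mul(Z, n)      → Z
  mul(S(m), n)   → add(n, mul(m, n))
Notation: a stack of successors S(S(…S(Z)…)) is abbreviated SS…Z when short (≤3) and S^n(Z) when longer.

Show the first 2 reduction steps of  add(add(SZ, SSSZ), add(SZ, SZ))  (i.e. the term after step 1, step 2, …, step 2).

Answer: after 2 steps: S(add(add(Z, SSSZ), add(SZ, SZ)))

Derivation:
  start: add(add(SZ, SSSZ), add(SZ, SZ))
  step 1: add(S(add(Z, SSSZ)), add(SZ, SZ))
  step 2: S(add(add(Z, SSSZ), add(SZ, SZ)))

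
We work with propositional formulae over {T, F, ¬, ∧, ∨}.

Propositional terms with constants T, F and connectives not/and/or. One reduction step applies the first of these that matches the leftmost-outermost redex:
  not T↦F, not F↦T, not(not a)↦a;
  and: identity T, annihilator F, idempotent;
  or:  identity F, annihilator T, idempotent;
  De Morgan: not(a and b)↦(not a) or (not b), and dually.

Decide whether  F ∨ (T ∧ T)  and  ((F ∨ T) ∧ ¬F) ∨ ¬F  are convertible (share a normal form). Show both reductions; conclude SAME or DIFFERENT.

Term A:
  start: F ∨ (T ∧ T)
  →1  T ∧ T
  →2  T

Term B:
  start: ((F ∨ T) ∧ ¬F) ∨ ¬F
  →1  (T ∧ ¬F) ∨ ¬F
  →2  ¬F ∨ ¬F
  →3  ¬F
  →4  T

Answer: SAME — A ⇓ T, B ⇓ T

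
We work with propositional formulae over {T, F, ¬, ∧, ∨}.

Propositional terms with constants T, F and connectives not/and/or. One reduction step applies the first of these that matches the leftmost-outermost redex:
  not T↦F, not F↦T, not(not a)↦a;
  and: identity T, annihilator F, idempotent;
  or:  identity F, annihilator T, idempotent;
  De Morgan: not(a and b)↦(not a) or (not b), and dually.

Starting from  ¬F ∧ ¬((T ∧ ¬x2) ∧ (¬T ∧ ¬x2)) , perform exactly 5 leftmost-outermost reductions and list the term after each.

  start: ¬F ∧ ¬((T ∧ ¬x2) ∧ (¬T ∧ ¬x2))
  →1  T ∧ ¬((T ∧ ¬x2) ∧ (¬T ∧ ¬x2))
  →2  ¬((T ∧ ¬x2) ∧ (¬T ∧ ¬x2))
  →3  ¬(T ∧ ¬x2) ∨ ¬(¬T ∧ ¬x2)
  →4  (¬T ∨ ¬¬x2) ∨ ¬(¬T ∧ ¬x2)
  →5  (F ∨ ¬¬x2) ∨ ¬(¬T ∧ ¬x2)

Answer: after 5 steps: (F ∨ ¬¬x2) ∨ ¬(¬T ∧ ¬x2)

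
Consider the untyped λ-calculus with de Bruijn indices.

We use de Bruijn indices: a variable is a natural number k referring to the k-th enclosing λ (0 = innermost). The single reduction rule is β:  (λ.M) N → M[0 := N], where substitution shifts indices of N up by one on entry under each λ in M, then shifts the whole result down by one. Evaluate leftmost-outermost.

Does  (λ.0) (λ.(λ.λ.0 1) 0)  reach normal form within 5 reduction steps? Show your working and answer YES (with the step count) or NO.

Answer: YES — reaches normal form λ.λ.0 1 in 2 ≤ 5 steps

Reduction:
  start: (λ.0) (λ.(λ.λ.0 1) 0)
  →1  λ.(λ.λ.0 1) 0
  →2  λ.λ.0 1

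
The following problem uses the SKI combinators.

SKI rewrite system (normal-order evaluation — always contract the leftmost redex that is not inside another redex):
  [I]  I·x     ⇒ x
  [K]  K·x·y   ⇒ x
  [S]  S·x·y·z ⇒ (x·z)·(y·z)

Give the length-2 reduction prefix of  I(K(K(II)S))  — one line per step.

  start: I(K(K(II)S))
  [1] K(K(II)S)
  [2] K(II)

Answer: after 2 steps: K(II)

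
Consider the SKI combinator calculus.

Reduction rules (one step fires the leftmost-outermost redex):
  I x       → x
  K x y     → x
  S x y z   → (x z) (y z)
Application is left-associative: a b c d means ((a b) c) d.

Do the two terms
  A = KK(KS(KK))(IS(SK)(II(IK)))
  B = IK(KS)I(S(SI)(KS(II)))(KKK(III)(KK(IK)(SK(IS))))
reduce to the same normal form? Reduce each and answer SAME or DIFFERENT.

Answer: DIFFERENT — A ⇓ K(S(SK)K), B ⇓ SI

Working:
Term A:
  start: KK(KS(KK))(IS(SK)(II(IK)))
  step 1: K(IS(SK)(II(IK)))
  step 2: K(S(SK)(II(IK)))
  step 3: K(S(SK)(I(IK)))
  step 4: K(S(SK)(IK))
  step 5: K(S(SK)K)

Term B:
  start: IK(KS)I(S(SI)(KS(II)))(KKK(III)(KK(IK)(SK(IS))))
  step 1: K(KS)I(S(SI)(KS(II)))(KKK(III)(KK(IK)(SK(IS))))
  step 2: KS(S(SI)(KS(II)))(KKK(III)(KK(IK)(SK(IS))))
  step 3: S(KKK(III)(KK(IK)(SK(IS))))
  step 4: S(K(III)(KK(IK)(SK(IS))))
  step 5: S(III)
  step 6: S(II)
  step 7: SI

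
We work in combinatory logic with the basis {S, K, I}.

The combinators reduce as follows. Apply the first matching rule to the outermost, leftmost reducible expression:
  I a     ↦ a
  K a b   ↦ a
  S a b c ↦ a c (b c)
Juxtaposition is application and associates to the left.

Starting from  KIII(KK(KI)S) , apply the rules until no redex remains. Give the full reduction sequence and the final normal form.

  start: KIII(KK(KI)S)
  →1  II(KK(KI)S)
  →2  I(KK(KI)S)
  →3  KK(KI)S
  →4  KS

Answer: normal form = KS  (in 4 steps)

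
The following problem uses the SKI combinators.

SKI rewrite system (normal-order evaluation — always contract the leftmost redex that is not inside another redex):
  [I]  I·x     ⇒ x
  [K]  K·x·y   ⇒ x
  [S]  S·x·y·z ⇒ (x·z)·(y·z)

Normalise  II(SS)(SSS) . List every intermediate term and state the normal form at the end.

  start: II(SS)(SSS)
  →1  I(SS)(SSS)
  →2  SS(SSS)

Answer: normal form = SS(SSS)  (in 2 steps)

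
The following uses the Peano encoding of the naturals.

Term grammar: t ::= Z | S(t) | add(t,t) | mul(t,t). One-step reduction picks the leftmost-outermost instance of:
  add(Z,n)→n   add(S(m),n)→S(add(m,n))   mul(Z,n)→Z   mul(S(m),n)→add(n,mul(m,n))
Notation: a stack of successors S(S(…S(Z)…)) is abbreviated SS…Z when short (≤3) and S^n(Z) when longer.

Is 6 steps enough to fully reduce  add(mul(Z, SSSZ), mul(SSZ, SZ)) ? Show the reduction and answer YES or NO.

Answer: NO — after 6 steps the term is S(add(SZ, mul(Z, SZ))), not yet normal

Derivation:
  start: add(mul(Z, SSSZ), mul(SSZ, SZ))
  [1] add(Z, mul(SSZ, SZ))
  [2] mul(SSZ, SZ)
  [3] add(SZ, mul(SZ, SZ))
  [4] S(add(Z, mul(SZ, SZ)))
  [5] S(mul(SZ, SZ))
  [6] S(add(SZ, mul(Z, SZ)))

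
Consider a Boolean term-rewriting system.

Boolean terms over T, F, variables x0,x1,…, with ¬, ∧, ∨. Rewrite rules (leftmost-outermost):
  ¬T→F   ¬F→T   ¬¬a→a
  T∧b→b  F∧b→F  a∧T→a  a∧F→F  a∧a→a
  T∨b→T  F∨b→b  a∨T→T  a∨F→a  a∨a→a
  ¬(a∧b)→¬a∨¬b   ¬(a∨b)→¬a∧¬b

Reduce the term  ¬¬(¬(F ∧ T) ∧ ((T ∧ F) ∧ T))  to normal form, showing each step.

  start: ¬¬(¬(F ∧ T) ∧ ((T ∧ F) ∧ T))
  [1] ¬(F ∧ T) ∧ ((T ∧ F) ∧ T)
  [2] (¬F ∨ ¬T) ∧ ((T ∧ F) ∧ T)
  [3] (T ∨ ¬T) ∧ ((T ∧ F) ∧ T)
  [4] T ∧ ((T ∧ F) ∧ T)
  [5] (T ∧ F) ∧ T
  [6] T ∧ F
  [7] F

Answer: normal form = F  (in 7 steps)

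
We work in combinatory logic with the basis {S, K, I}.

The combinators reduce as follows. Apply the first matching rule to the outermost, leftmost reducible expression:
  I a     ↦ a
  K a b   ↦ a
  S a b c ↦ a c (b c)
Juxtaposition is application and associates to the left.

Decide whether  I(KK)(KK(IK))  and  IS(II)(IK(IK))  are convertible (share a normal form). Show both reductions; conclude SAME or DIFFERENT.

Term A:
  start: I(KK)(KK(IK))
  →1  KK(KK(IK))
  →2  K

Term B:
  start: IS(II)(IK(IK))
  →1  S(II)(IK(IK))
  →2  SI(IK(IK))
  →3  SI(K(IK))
  →4  SI(KK)

Answer: DIFFERENT — A ⇓ K, B ⇓ SI(KK)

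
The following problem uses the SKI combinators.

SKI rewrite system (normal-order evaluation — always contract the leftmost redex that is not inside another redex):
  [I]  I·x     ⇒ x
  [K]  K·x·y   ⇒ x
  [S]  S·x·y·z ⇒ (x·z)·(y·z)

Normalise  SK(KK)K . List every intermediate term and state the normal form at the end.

Answer: normal form = K  (in 2 steps)

Derivation:
  start: SK(KK)K
  step 1: KK(KKK)
  step 2: K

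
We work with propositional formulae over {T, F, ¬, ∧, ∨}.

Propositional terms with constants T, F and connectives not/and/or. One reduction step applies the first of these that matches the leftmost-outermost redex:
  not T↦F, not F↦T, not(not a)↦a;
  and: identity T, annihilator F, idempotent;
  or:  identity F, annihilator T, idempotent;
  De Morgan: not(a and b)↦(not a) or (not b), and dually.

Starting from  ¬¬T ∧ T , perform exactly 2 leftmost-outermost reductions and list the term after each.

Answer: after 2 steps: T

Derivation:
  start: ¬¬T ∧ T
  →1  ¬¬T
  →2  T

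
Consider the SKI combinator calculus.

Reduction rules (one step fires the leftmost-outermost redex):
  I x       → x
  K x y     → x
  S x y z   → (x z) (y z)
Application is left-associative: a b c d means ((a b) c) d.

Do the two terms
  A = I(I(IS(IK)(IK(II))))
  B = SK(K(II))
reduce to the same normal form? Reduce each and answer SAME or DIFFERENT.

Term A:
  start: I(I(IS(IK)(IK(II))))
  →1  I(IS(IK)(IK(II)))
  →2  IS(IK)(IK(II))
  →3  S(IK)(IK(II))
  →4  SK(IK(II))
  →5  SK(K(II))
  →6  SK(KI)

Term B:
  start: SK(K(II))
  →1  SK(KI)

Answer: SAME — A ⇓ SK(KI), B ⇓ SK(KI)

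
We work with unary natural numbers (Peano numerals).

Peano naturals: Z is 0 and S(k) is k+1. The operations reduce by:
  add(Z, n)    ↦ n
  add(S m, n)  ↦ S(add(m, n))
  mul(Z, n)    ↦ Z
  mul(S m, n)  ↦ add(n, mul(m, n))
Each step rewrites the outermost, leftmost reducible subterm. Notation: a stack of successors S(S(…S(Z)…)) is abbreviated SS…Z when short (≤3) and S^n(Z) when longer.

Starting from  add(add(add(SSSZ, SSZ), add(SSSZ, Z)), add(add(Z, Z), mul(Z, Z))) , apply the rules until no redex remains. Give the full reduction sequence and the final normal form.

  start: add(add(add(SSSZ, SSZ), add(SSSZ, Z)), add(add(Z, Z), mul(Z, Z)))
  →1  add(add(S(add(SSZ, SSZ)), add(SSSZ, Z)), add(add(Z, Z), mul(Z, Z)))
  →2  add(S(add(add(SSZ, SSZ), add(SSSZ, Z))), add(add(Z, Z), mul(Z, Z)))
  →3  S(add(add(add(SSZ, SSZ), add(SSSZ, Z)), add(add(Z, Z), mul(Z, Z))))
  →4  S(add(add(S(add(SZ, SSZ)), add(SSSZ, Z)), add(add(Z, Z), mul(Z, Z))))
  →5  S(add(S(add(add(SZ, SSZ), add(SSSZ, Z))), add(add(Z, Z), mul(Z, Z))))
  →6  S(S(add(add(add(SZ, SSZ), add(SSSZ, Z)), add(add(Z, Z), mul(Z, Z)))))
  →7  S(S(add(add(S(add(Z, SSZ)), add(SSSZ, Z)), add(add(Z, Z), mul(Z, Z)))))
  →8  S(S(add(S(add(add(Z, SSZ), add(SSSZ, Z))), add(add(Z, Z), mul(Z, Z)))))
  →9  S(S(S(add(add(add(Z, SSZ), add(SSSZ, Z)), add(add(Z, Z), mul(Z, Z))))))
  →10  S(S(S(add(add(SSZ, add(SSSZ, Z)), add(add(Z, Z), mul(Z, Z))))))
  →11  S(S(S(add(S(add(SZ, add(SSSZ, Z))), add(add(Z, Z), mul(Z, Z))))))
  →12  S(S(S(S(add(add(SZ, add(SSSZ, Z)), add(add(Z, Z), mul(Z, Z)))))))
  →13  S(S(S(S(add(S(add(Z, add(SSSZ, Z))), add(add(Z, Z), mul(Z, Z)))))))
  →14  S(S(S(S(S(add(add(Z, add(SSSZ, Z)), add(add(Z, Z), mul(Z, Z))))))))
  →15  S(S(S(S(S(add(add(SSSZ, Z), add(add(Z, Z), mul(Z, Z))))))))
  →16  S(S(S(S(S(add(S(add(SSZ, Z)), add(add(Z, Z), mul(Z, Z))))))))
  →17  S(S(S(S(S(S(add(add(SSZ, Z), add(add(Z, Z), mul(Z, Z)))))))))
  →18  S(S(S(S(S(S(add(S(add(SZ, Z)), add(add(Z, Z), mul(Z, Z)))))))))
  →19  S(S(S(S(S(S(S(add(add(SZ, Z), add(add(Z, Z), mul(Z, Z))))))))))
  →20  S(S(S(S(S(S(S(add(S(add(Z, Z)), add(add(Z, Z), mul(Z, Z))))))))))
  →21  S(S(S(S(S(S(S(S(add(add(Z, Z), add(add(Z, Z), mul(Z, Z)))))))))))
  →22  S(S(S(S(S(S(S(S(add(Z, add(add(Z, Z), mul(Z, Z)))))))))))
  →23  S(S(S(S(S(S(S(S(add(add(Z, Z), mul(Z, Z))))))))))
  →24  S(S(S(S(S(S(S(S(add(Z, mul(Z, Z))))))))))
  →25  S(S(S(S(S(S(S(S(mul(Z, Z)))))))))
  →26  S^8(Z)

Answer: normal form = S^8(Z)  (in 26 steps)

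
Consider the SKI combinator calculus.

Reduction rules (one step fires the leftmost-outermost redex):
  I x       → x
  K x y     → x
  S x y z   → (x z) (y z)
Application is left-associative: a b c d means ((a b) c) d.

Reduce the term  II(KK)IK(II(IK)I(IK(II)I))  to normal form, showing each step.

Answer: normal form = K  (in 4 steps)

Working:
  start: II(KK)IK(II(IK)I(IK(II)I))
  step 1: I(KK)IK(II(IK)I(IK(II)I))
  step 2: KKIK(II(IK)I(IK(II)I))
  step 3: KK(II(IK)I(IK(II)I))
  step 4: K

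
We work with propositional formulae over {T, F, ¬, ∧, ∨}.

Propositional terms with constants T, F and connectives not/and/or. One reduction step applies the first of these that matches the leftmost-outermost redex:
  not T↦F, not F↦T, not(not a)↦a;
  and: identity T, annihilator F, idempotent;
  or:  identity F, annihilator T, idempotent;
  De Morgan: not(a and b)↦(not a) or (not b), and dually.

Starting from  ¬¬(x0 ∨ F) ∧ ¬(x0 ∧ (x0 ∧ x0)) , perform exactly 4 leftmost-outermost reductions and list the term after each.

Answer: after 4 steps: x0 ∧ (¬x0 ∨ (¬x0 ∨ ¬x0))

Working:
  start: ¬¬(x0 ∨ F) ∧ ¬(x0 ∧ (x0 ∧ x0))
  [1] (x0 ∨ F) ∧ ¬(x0 ∧ (x0 ∧ x0))
  [2] x0 ∧ ¬(x0 ∧ (x0 ∧ x0))
  [3] x0 ∧ (¬x0 ∨ ¬(x0 ∧ x0))
  [4] x0 ∧ (¬x0 ∨ (¬x0 ∨ ¬x0))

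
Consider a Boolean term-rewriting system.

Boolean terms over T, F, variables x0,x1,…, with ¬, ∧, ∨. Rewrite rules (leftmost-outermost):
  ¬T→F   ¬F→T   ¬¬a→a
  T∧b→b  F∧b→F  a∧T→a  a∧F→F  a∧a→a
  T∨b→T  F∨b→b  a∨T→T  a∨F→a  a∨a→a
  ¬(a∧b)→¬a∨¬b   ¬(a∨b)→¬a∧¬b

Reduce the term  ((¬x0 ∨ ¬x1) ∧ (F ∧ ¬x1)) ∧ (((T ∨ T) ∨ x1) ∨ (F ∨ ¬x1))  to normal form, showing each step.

  start: ((¬x0 ∨ ¬x1) ∧ (F ∧ ¬x1)) ∧ (((T ∨ T) ∨ x1) ∨ (F ∨ ¬x1))
  [1] ((¬x0 ∨ ¬x1) ∧ F) ∧ (((T ∨ T) ∨ x1) ∨ (F ∨ ¬x1))
  [2] F ∧ (((T ∨ T) ∨ x1) ∨ (F ∨ ¬x1))
  [3] F

Answer: normal form = F  (in 3 steps)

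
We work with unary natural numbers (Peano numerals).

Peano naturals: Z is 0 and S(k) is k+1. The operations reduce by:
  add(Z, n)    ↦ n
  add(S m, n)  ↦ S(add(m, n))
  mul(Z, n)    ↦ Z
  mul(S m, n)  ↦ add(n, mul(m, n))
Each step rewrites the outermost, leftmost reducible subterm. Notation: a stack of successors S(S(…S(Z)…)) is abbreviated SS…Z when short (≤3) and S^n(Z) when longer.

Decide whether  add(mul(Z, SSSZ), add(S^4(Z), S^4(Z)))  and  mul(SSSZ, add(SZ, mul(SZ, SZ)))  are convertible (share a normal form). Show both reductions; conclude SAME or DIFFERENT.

Answer: DIFFERENT — A ⇓ S^8(Z), B ⇓ S^6(Z)

Derivation:
Term A:
  start: add(mul(Z, SSSZ), add(S^4(Z), S^4(Z)))
  [1] add(Z, add(S^4(Z), S^4(Z)))
  [2] add(S^4(Z), S^4(Z))
  [3] S(add(SSSZ, S^4(Z)))
  [4] S(S(add(SSZ, S^4(Z))))
  [5] S(S(S(add(SZ, S^4(Z)))))
  [6] S(S(S(S(add(Z, S^4(Z))))))
  [7] S^8(Z)

Term B:
  start: mul(SSSZ, add(SZ, mul(SZ, SZ)))
  [1] add(add(SZ, mul(SZ, SZ)), mul(SSZ, add(SZ, mul(SZ, SZ))))
  [2] add(S(add(Z, mul(SZ, SZ))), mul(SSZ, add(SZ, mul(SZ, SZ))))
  [3] S(add(add(Z, mul(SZ, SZ)), mul(SSZ, add(SZ, mul(SZ, SZ)))))
  [4] S(add(mul(SZ, SZ), mul(SSZ, add(SZ, mul(SZ, SZ)))))
  [5] S(add(add(SZ, mul(Z, SZ)), mul(SSZ, add(SZ, mul(SZ, SZ)))))
  [6] S(add(S(add(Z, mul(Z, SZ))), mul(SSZ, add(SZ, mul(SZ, SZ)))))
  [7] S(S(add(add(Z, mul(Z, SZ)), mul(SSZ, add(SZ, mul(SZ, SZ))))))
  [8] S(S(add(mul(Z, SZ), mul(SSZ, add(SZ, mul(SZ, SZ))))))
  [9] S(S(add(Z, mul(SSZ, add(SZ, mul(SZ, SZ))))))
  [10] S(S(mul(SSZ, add(SZ, mul(SZ, SZ)))))
  [11] S(S(add(add(SZ, mul(SZ, SZ)), mul(SZ, add(SZ, mul(SZ, SZ))))))
  [12] S(S(add(S(add(Z, mul(SZ, SZ))), mul(SZ, add(SZ, mul(SZ, SZ))))))
  [13] S(S(S(add(add(Z, mul(SZ, SZ)), mul(SZ, add(SZ, mul(SZ, SZ)))))))
  [14] S(S(S(add(mul(SZ, SZ), mul(SZ, add(SZ, mul(SZ, SZ)))))))
  [15] S(S(S(add(add(SZ, mul(Z, SZ)), mul(SZ, add(SZ, mul(SZ, SZ)))))))
  [16] S(S(S(add(S(add(Z, mul(Z, SZ))), mul(SZ, add(SZ, mul(SZ, SZ)))))))
  [17] S(S(S(S(add(add(Z, mul(Z, SZ)), mul(SZ, add(SZ, mul(SZ, SZ))))))))
  [18] S(S(S(S(add(mul(Z, SZ), mul(SZ, add(SZ, mul(SZ, SZ))))))))
  [19] S(S(S(S(add(Z, mul(SZ, add(SZ, mul(SZ, SZ))))))))
  [20] S(S(S(S(mul(SZ, add(SZ, mul(SZ, SZ)))))))
  [21] S(S(S(S(add(add(SZ, mul(SZ, SZ)), mul(Z, add(SZ, mul(SZ, SZ))))))))
  [22] S(S(S(S(add(S(add(Z, mul(SZ, SZ))), mul(Z, add(SZ, mul(SZ, SZ))))))))
  [23] S(S(S(S(S(add(add(Z, mul(SZ, SZ)), mul(Z, add(SZ, mul(SZ, SZ)))))))))
  [24] S(S(S(S(S(add(mul(SZ, SZ), mul(Z, add(SZ, mul(SZ, SZ)))))))))
  [25] S(S(S(S(S(add(add(SZ, mul(Z, SZ)), mul(Z, add(SZ, mul(SZ, SZ)))))))))
  [26] S(S(S(S(S(add(S(add(Z, mul(Z, SZ))), mul(Z, add(SZ, mul(SZ, SZ)))))))))
  [27] S(S(S(S(S(S(add(add(Z, mul(Z, SZ)), mul(Z, add(SZ, mul(SZ, SZ))))))))))
  [28] S(S(S(S(S(S(add(mul(Z, SZ), mul(Z, add(SZ, mul(SZ, SZ))))))))))
  [29] S(S(S(S(S(S(add(Z, mul(Z, add(SZ, mul(SZ, SZ))))))))))
  [30] S(S(S(S(S(S(mul(Z, add(SZ, mul(SZ, SZ)))))))))
  [31] S^6(Z)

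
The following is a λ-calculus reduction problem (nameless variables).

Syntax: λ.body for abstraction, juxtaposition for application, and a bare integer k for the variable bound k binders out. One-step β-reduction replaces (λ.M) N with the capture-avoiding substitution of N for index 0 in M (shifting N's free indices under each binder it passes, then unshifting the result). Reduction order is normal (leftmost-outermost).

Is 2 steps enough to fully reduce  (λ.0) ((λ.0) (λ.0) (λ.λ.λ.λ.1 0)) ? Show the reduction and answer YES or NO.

Answer: NO — after 2 steps the term is (λ.0) (λ.λ.λ.λ.1 0), not yet normal

Reduction:
  start: (λ.0) ((λ.0) (λ.0) (λ.λ.λ.λ.1 0))
  [1] (λ.0) (λ.0) (λ.λ.λ.λ.1 0)
  [2] (λ.0) (λ.λ.λ.λ.1 0)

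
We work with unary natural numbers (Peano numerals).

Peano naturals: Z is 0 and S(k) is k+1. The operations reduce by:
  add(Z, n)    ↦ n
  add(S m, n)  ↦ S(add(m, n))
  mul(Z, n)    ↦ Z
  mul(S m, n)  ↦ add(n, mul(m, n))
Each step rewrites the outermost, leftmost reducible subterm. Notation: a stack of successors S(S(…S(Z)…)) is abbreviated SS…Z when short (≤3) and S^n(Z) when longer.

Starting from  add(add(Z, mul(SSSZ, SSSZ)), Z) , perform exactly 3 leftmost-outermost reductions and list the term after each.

  start: add(add(Z, mul(SSSZ, SSSZ)), Z)
  [1] add(mul(SSSZ, SSSZ), Z)
  [2] add(add(SSSZ, mul(SSZ, SSSZ)), Z)
  [3] add(S(add(SSZ, mul(SSZ, SSSZ))), Z)

Answer: after 3 steps: add(S(add(SSZ, mul(SSZ, SSSZ))), Z)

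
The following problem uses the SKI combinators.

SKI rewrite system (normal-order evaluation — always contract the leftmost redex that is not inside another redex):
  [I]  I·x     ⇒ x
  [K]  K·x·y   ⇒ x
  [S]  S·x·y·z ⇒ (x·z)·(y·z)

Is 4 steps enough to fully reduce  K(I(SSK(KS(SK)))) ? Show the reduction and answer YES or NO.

  start: K(I(SSK(KS(SK))))
  →1  K(SSK(KS(SK)))
  →2  K(S(KS(SK))(K(KS(SK))))
  →3  K(SS(K(KS(SK))))
  →4  K(SS(KS))

Answer: YES — reaches normal form K(SS(KS)) in 4 ≤ 4 steps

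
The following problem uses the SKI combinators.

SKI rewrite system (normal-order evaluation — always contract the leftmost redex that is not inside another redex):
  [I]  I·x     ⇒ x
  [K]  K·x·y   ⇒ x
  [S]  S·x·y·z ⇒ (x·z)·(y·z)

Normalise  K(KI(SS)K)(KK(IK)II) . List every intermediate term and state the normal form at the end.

Answer: normal form = K  (in 3 steps)

Reduction:
  start: K(KI(SS)K)(KK(IK)II)
  [1] KI(SS)K
  [2] IK
  [3] K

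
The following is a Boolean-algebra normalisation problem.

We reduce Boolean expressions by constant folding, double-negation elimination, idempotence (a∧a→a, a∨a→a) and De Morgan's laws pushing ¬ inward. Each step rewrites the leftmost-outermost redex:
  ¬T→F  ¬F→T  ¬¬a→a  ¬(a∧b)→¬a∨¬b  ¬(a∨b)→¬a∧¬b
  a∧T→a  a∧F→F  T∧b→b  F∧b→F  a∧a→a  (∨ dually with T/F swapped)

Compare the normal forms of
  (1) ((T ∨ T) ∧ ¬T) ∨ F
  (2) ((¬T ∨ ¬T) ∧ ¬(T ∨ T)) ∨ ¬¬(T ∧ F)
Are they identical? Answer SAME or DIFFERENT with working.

Term A:
  start: ((T ∨ T) ∧ ¬T) ∨ F
  [1] (T ∨ T) ∧ ¬T
  [2] T ∧ ¬T
  [3] ¬T
  [4] F

Term B:
  start: ((¬T ∨ ¬T) ∧ ¬(T ∨ T)) ∨ ¬¬(T ∧ F)
  [1] (¬T ∧ ¬(T ∨ T)) ∨ ¬¬(T ∧ F)
  [2] (F ∧ ¬(T ∨ T)) ∨ ¬¬(T ∧ F)
  [3] F ∨ ¬¬(T ∧ F)
  [4] ¬¬(T ∧ F)
  [5] T ∧ F
  [6] F

Answer: SAME — A ⇓ F, B ⇓ F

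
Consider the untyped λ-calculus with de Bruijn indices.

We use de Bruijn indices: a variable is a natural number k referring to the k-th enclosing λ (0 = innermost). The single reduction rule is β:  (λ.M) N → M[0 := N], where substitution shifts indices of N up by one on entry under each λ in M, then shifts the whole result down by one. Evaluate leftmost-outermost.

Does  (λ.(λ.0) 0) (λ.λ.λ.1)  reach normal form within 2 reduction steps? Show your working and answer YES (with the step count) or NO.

Answer: YES — reaches normal form λ.λ.λ.1 in 2 ≤ 2 steps

Reduction:
  start: (λ.(λ.0) 0) (λ.λ.λ.1)
  →1  (λ.0) (λ.λ.λ.1)
  →2  λ.λ.λ.1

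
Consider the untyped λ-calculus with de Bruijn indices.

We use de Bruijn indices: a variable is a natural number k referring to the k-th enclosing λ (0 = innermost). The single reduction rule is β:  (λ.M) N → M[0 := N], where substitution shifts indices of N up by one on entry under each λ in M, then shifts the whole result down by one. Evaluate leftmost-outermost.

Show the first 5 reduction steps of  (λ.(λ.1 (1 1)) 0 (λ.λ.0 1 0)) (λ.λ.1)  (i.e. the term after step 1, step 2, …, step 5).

  start: (λ.(λ.1 (1 1)) 0 (λ.λ.0 1 0)) (λ.λ.1)
  →1  (λ.(λ.λ.1) ((λ.λ.1) (λ.λ.1))) (λ.λ.1) (λ.λ.0 1 0)
  →2  (λ.λ.1) ((λ.λ.1) (λ.λ.1)) (λ.λ.0 1 0)
  →3  (λ.(λ.λ.1) (λ.λ.1)) (λ.λ.0 1 0)
  →4  (λ.λ.1) (λ.λ.1)
  →5  λ.λ.λ.1

Answer: after 5 steps: λ.λ.λ.1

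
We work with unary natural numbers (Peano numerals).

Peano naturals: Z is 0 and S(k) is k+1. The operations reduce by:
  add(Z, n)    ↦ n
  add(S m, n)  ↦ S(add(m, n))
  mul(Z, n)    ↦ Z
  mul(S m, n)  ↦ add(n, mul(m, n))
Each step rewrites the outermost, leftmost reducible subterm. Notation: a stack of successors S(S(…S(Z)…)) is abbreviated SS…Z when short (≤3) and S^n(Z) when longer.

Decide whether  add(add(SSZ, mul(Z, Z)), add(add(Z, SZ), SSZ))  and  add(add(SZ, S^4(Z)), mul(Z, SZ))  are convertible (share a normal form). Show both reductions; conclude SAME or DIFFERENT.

Answer: SAME — A ⇓ S^5(Z), B ⇓ S^5(Z)

Reduction:
Term A:
  start: add(add(SSZ, mul(Z, Z)), add(add(Z, SZ), SSZ))
  →1  add(S(add(SZ, mul(Z, Z))), add(add(Z, SZ), SSZ))
  →2  S(add(add(SZ, mul(Z, Z)), add(add(Z, SZ), SSZ)))
  →3  S(add(S(add(Z, mul(Z, Z))), add(add(Z, SZ), SSZ)))
  →4  S(S(add(add(Z, mul(Z, Z)), add(add(Z, SZ), SSZ))))
  →5  S(S(add(mul(Z, Z), add(add(Z, SZ), SSZ))))
  →6  S(S(add(Z, add(add(Z, SZ), SSZ))))
  →7  S(S(add(add(Z, SZ), SSZ)))
  →8  S(S(add(SZ, SSZ)))
  →9  S(S(S(add(Z, SSZ))))
  →10  S^5(Z)

Term B:
  start: add(add(SZ, S^4(Z)), mul(Z, SZ))
  →1  add(S(add(Z, S^4(Z))), mul(Z, SZ))
  →2  S(add(add(Z, S^4(Z)), mul(Z, SZ)))
  →3  S(add(S^4(Z), mul(Z, SZ)))
  →4  S(S(add(SSSZ, mul(Z, SZ))))
  →5  S(S(S(add(SSZ, mul(Z, SZ)))))
  →6  S(S(S(S(add(SZ, mul(Z, SZ))))))
  →7  S(S(S(S(S(add(Z, mul(Z, SZ)))))))
  →8  S(S(S(S(S(mul(Z, SZ))))))
  →9  S^5(Z)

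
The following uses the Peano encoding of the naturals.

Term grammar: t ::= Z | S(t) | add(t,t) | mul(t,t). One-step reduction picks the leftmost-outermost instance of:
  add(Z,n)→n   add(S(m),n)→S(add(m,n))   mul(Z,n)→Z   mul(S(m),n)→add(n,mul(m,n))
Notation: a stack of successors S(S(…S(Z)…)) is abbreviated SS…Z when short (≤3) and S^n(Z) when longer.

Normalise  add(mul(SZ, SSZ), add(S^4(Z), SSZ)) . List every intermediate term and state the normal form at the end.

  start: add(mul(SZ, SSZ), add(S^4(Z), SSZ))
  →1  add(add(SSZ, mul(Z, SSZ)), add(S^4(Z), SSZ))
  →2  add(S(add(SZ, mul(Z, SSZ))), add(S^4(Z), SSZ))
  →3  S(add(add(SZ, mul(Z, SSZ)), add(S^4(Z), SSZ)))
  →4  S(add(S(add(Z, mul(Z, SSZ))), add(S^4(Z), SSZ)))
  →5  S(S(add(add(Z, mul(Z, SSZ)), add(S^4(Z), SSZ))))
  →6  S(S(add(mul(Z, SSZ), add(S^4(Z), SSZ))))
  →7  S(S(add(Z, add(S^4(Z), SSZ))))
  →8  S(S(add(S^4(Z), SSZ)))
  →9  S(S(S(add(SSSZ, SSZ))))
  →10  S(S(S(S(add(SSZ, SSZ)))))
  →11  S(S(S(S(S(add(SZ, SSZ))))))
  →12  S(S(S(S(S(S(add(Z, SSZ)))))))
  →13  S^8(Z)

Answer: normal form = S^8(Z)  (in 13 steps)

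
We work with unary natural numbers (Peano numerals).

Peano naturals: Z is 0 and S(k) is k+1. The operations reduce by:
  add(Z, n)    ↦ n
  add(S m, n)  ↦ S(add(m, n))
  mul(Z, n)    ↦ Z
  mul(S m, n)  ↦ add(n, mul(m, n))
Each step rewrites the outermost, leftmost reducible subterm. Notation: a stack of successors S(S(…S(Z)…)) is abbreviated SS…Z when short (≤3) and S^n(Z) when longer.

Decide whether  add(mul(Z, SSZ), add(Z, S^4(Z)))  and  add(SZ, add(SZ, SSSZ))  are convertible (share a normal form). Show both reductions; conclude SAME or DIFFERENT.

Answer: DIFFERENT — A ⇓ S^4(Z), B ⇓ S^5(Z)

Working:
Term A:
  start: add(mul(Z, SSZ), add(Z, S^4(Z)))
  →1  add(Z, add(Z, S^4(Z)))
  →2  add(Z, S^4(Z))
  →3  S^4(Z)

Term B:
  start: add(SZ, add(SZ, SSSZ))
  →1  S(add(Z, add(SZ, SSSZ)))
  →2  S(add(SZ, SSSZ))
  →3  S(S(add(Z, SSSZ)))
  →4  S^5(Z)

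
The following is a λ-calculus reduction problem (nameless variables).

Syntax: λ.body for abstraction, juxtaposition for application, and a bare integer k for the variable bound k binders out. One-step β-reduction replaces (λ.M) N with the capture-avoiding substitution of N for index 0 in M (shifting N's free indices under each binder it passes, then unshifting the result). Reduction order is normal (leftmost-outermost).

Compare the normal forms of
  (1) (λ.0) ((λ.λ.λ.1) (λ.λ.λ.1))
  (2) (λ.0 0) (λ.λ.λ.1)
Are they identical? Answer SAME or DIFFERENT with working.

Term A:
  start: (λ.0) ((λ.λ.λ.1) (λ.λ.λ.1))
  step 1: (λ.λ.λ.1) (λ.λ.λ.1)
  step 2: λ.λ.1

Term B:
  start: (λ.0 0) (λ.λ.λ.1)
  step 1: (λ.λ.λ.1) (λ.λ.λ.1)
  step 2: λ.λ.1

Answer: SAME — A ⇓ λ.λ.1, B ⇓ λ.λ.1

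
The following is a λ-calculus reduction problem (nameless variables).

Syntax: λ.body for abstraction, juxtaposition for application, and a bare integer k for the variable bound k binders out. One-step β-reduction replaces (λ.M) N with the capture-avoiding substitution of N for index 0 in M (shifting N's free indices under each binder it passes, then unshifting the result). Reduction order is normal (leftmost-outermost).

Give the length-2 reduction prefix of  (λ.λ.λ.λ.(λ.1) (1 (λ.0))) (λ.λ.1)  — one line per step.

  start: (λ.λ.λ.λ.(λ.1) (1 (λ.0))) (λ.λ.1)
  →1  λ.λ.λ.(λ.1) (1 (λ.0))
  →2  λ.λ.λ.0

Answer: after 2 steps: λ.λ.λ.0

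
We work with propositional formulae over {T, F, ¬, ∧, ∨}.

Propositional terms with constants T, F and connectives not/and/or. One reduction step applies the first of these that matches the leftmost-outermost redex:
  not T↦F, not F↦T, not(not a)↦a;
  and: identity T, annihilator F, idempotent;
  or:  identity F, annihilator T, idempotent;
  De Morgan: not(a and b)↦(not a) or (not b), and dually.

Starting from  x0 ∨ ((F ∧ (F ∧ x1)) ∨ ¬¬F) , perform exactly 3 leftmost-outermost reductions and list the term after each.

  start: x0 ∨ ((F ∧ (F ∧ x1)) ∨ ¬¬F)
  →1  x0 ∨ (F ∨ ¬¬F)
  →2  x0 ∨ ¬¬F
  →3  x0 ∨ F

Answer: after 3 steps: x0 ∨ F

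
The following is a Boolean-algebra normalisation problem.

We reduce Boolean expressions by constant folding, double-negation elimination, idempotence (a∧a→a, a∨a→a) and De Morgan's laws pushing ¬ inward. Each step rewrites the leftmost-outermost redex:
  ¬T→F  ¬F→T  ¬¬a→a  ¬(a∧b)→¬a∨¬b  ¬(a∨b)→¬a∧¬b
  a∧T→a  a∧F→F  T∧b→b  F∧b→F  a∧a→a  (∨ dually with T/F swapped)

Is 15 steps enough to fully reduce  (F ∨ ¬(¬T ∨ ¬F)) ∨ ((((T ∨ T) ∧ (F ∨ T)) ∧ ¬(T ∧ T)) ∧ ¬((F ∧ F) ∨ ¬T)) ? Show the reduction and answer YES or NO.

  start: (F ∨ ¬(¬T ∨ ¬F)) ∨ ((((T ∨ T) ∧ (F ∨ T)) ∧ ¬(T ∧ T)) ∧ ¬((F ∧ F) ∨ ¬T))
  step 1: ¬(¬T ∨ ¬F) ∨ ((((T ∨ T) ∧ (F ∨ T)) ∧ ¬(T ∧ T)) ∧ ¬((F ∧ F) ∨ ¬T))
  step 2: (¬¬T ∧ ¬¬F) ∨ ((((T ∨ T) ∧ (F ∨ T)) ∧ ¬(T ∧ T)) ∧ ¬((F ∧ F) ∨ ¬T))
  step 3: (T ∧ ¬¬F) ∨ ((((T ∨ T) ∧ (F ∨ T)) ∧ ¬(T ∧ T)) ∧ ¬((F ∧ F) ∨ ¬T))
  step 4: ¬¬F ∨ ((((T ∨ T) ∧ (F ∨ T)) ∧ ¬(T ∧ T)) ∧ ¬((F ∧ F) ∨ ¬T))
  step 5: F ∨ ((((T ∨ T) ∧ (F ∨ T)) ∧ ¬(T ∧ T)) ∧ ¬((F ∧ F) ∨ ¬T))
  step 6: (((T ∨ T) ∧ (F ∨ T)) ∧ ¬(T ∧ T)) ∧ ¬((F ∧ F) ∨ ¬T)
  step 7: ((T ∧ (F ∨ T)) ∧ ¬(T ∧ T)) ∧ ¬((F ∧ F) ∨ ¬T)
  step 8: ((F ∨ T) ∧ ¬(T ∧ T)) ∧ ¬((F ∧ F) ∨ ¬T)
  step 9: (T ∧ ¬(T ∧ T)) ∧ ¬((F ∧ F) ∨ ¬T)
  step 10: ¬(T ∧ T) ∧ ¬((F ∧ F) ∨ ¬T)
  step 11: (¬T ∨ ¬T) ∧ ¬((F ∧ F) ∨ ¬T)
  step 12: ¬T ∧ ¬((F ∧ F) ∨ ¬T)
  step 13: F ∧ ¬((F ∧ F) ∨ ¬T)
  step 14: F

Answer: YES — reaches normal form F in 14 ≤ 15 steps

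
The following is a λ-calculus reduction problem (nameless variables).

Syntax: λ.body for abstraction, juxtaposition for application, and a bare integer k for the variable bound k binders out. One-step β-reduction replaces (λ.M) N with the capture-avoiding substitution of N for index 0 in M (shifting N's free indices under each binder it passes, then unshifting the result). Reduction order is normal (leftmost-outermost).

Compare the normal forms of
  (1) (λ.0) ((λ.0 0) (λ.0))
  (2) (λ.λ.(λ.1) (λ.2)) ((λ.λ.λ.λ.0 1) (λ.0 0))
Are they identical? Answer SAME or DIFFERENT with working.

Answer: SAME — A ⇓ λ.0, B ⇓ λ.0

Working:
Term A:
  start: (λ.0) ((λ.0 0) (λ.0))
  [1] (λ.0 0) (λ.0)
  [2] (λ.0) (λ.0)
  [3] λ.0

Term B:
  start: (λ.λ.(λ.1) (λ.2)) ((λ.λ.λ.λ.0 1) (λ.0 0))
  [1] λ.(λ.1) (λ.(λ.λ.λ.λ.0 1) (λ.0 0))
  [2] λ.0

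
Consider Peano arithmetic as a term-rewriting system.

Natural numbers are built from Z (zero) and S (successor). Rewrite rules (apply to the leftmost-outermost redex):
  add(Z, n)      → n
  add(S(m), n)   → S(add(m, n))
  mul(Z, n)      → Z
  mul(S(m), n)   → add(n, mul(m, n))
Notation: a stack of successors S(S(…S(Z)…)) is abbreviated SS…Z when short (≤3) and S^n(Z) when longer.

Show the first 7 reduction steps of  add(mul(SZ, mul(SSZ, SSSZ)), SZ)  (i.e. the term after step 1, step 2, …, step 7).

Answer: after 7 steps: S(add(S(add(add(SZ, mul(SZ, SSSZ)), mul(Z, mul(SSZ, SSSZ)))), SZ))

Reduction:
  start: add(mul(SZ, mul(SSZ, SSSZ)), SZ)
  [1] add(add(mul(SSZ, SSSZ), mul(Z, mul(SSZ, SSSZ))), SZ)
  [2] add(add(add(SSSZ, mul(SZ, SSSZ)), mul(Z, mul(SSZ, SSSZ))), SZ)
  [3] add(add(S(add(SSZ, mul(SZ, SSSZ))), mul(Z, mul(SSZ, SSSZ))), SZ)
  [4] add(S(add(add(SSZ, mul(SZ, SSSZ)), mul(Z, mul(SSZ, SSSZ)))), SZ)
  [5] S(add(add(add(SSZ, mul(SZ, SSSZ)), mul(Z, mul(SSZ, SSSZ))), SZ))
  [6] S(add(add(S(add(SZ, mul(SZ, SSSZ))), mul(Z, mul(SSZ, SSSZ))), SZ))
  [7] S(add(S(add(add(SZ, mul(SZ, SSSZ)), mul(Z, mul(SSZ, SSSZ)))), SZ))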